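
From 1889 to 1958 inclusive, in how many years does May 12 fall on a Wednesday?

9

Track May 12's weekday year by year (advancing +1, or +2 across a Feb 29):
  1889: Sun  1890: Mon (+1)  1891: Tue (+1)  1892: Thu (+2)  1893: Fri (+1)
  1894: Sat (+1)  1895: Sun (+1)  1896: Tue (+2)  1897: Wed (+1) ✓  1898: Thu (+1)
  1899: Fri (+1)  1900: Sat (+1)  1901: Sun (+1)  1902: Mon (+1)  … (42 more years) …
  1945: Sat (+1)  1946: Sun (+1)  1947: Mon (+1)  1948: Wed (+2) ✓  1949: Thu (+1)
  1950: Fri (+1)  1951: Sat (+1)  1952: Mon (+2)  1953: Tue (+1)  1954: Wed (+1) ✓
  1955: Thu (+1)  1956: Sat (+2)  1957: Sun (+1)  1958: Mon (+1)
Wednesday years: 1897, 1909, 1915, 1920, 1926, 1937, 1943, 1948, 1954 — 9 in total.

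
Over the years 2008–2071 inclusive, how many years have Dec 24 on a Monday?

Track Dec 24's weekday year by year (advancing +1, or +2 across a Feb 29):
  2008: Wed  2009: Thu (+1)  2010: Fri (+1)  2011: Sat (+1)  2012: Mon (+2) ✓
  2013: Tue (+1)  2014: Wed (+1)  2015: Thu (+1)  2016: Sat (+2)  2017: Sun (+1)
  2018: Mon (+1) ✓  2019: Tue (+1)  2020: Thu (+2)  2021: Fri (+1)  … (36 more years) …
  2058: Tue (+1)  2059: Wed (+1)  2060: Fri (+2)  2061: Sat (+1)  2062: Sun (+1)
  2063: Mon (+1) ✓  2064: Wed (+2)  2065: Thu (+1)  2066: Fri (+1)  2067: Sat (+1)
  2068: Mon (+2) ✓  2069: Tue (+1)  2070: Wed (+1)  2071: Thu (+1)
Monday years: 2012, 2018, 2029, 2035, 2040, 2046, 2057, 2063, 2068 — 9 in total.

9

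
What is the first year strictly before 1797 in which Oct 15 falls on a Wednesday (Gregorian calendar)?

From one year to the next, a fixed date's weekday advances by 1, or by 2 when a Feb 29 lies between the two dates.
1797: October 15 is Sunday.
1796: Saturday (−1)
1795: Thursday (−2)
1794: Wednesday (−1)
Oct 15 falls on a Wednesday in 1794.

1794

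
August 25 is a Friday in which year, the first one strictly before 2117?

2113

From one year to the next, a fixed date's weekday advances by 1, or by 2 when a Feb 29 lies between the two dates.
2117: August 25 is Wednesday.
2116: Tuesday (−1)
2115: Sunday (−2)
2114: Saturday (−1)
2113: Friday (−1)
August 25 falls on a Friday in 2113.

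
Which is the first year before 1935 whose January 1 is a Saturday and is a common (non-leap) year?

1927

Jan 1 advances by 2 weekdays after a leap year and by 1 after a common year.
1935: Jan 1 is Tuesday.
1934: Monday
1933: Sunday
1932: Friday (leap)
1931: Thursday
1930: Wednesday
1929: Tuesday
1928: Sunday (leap)
1927: Saturday
1927 begins on a Saturday and is a common year.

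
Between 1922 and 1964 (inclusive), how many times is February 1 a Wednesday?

Track February 1's weekday year by year (advancing +1, or +2 across a Feb 29):
  1922: Wed ✓  1923: Thu (+1)  1924: Fri (+1)  1925: Sun (+2)  1926: Mon (+1)
  1927: Tue (+1)  1928: Wed (+1) ✓  1929: Fri (+2)  1930: Sat (+1)  1931: Sun (+1)
  1932: Mon (+1)  1933: Wed (+2) ✓  1934: Thu (+1)  1935: Fri (+1)  … (15 more years) …
  1951: Thu (+1)  1952: Fri (+1)  1953: Sun (+2)  1954: Mon (+1)  1955: Tue (+1)
  1956: Wed (+1) ✓  1957: Fri (+2)  1958: Sat (+1)  1959: Sun (+1)  1960: Mon (+1)
  1961: Wed (+2) ✓  1962: Thu (+1)  1963: Fri (+1)  1964: Sat (+1)
Wednesday years: 1922, 1928, 1933, 1939, 1950, 1956, 1961 — 7 in total.

7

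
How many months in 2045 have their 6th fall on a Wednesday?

Check the 6th of each month of 2045: Jan 6: Fri, Feb 6: Mon, Mar 6: Mon, Apr 6: Thu, May 6: Sat, Jun 6: Tue, Jul 6: Thu, Aug 6: Sun, Sep 6: Wed, Oct 6: Fri, Nov 6: Mon, Dec 6: Wed.
Wednesday occurs in September, December — 2 months.

2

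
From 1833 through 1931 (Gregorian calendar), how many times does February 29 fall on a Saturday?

Leap years in 1833–1931: 23 of them.
Feb 29 weekday advances by 5 (mod 7) from one leap year to the next four years later (or differs when a century non-leap intervenes).
Leap-day weekdays: 1836:Mon 1840:Sat✓ 1844:Thu 1848:Tue 1852:Sun 1856:Fri 1860:Wed 1864:Mon 1868:Sat✓ 1872:Thu 1876:Tue 1880:Sun 1884:Fri 1888:Wed 1892:Mon 1896:Sat✓ 1904:Mon 1908:Sat✓ 1912:Thu 1916:Tue 1920:Sun 1924:Fri 1928:Wed
Saturday: 1840, 1868, 1896, 1908 → 4.

4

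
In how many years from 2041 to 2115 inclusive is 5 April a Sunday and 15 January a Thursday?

9

Check each year's weekday for 5 April and 15 January:
  2041: Fri/Tue  2042: Sat/Wed  2043: Sun/Thu ✓  2044: Tue/Fri  2045: Wed/Sun  2046: Thu/Mon  2047: Fri/Tue  2048: Sun/Wed  2049: Mon/Fri  2050: Tue/Sat  2051: Wed/Sun  2052: Fri/Mon  2053: Sat/Wed  2054: Sun/Thu ✓  …(47 more)…  2102: Wed/Sun  2103: Thu/Mon  2104: Sat/Tue  2105: Sun/Thu ✓  2106: Mon/Fri  2107: Tue/Sat  2108: Thu/Sun  2109: Fri/Tue  2110: Sat/Wed  2111: Sun/Thu ✓  2112: Tue/Fri  2113: Wed/Sun  2114: Thu/Mon  2115: Fri/Tue
Both conditions hold in: 2043, 2054, 2065, 2071, 2082, 2093, 2099, 2105, 2111 — 9.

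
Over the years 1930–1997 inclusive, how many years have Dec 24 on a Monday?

Track Dec 24's weekday year by year (advancing +1, or +2 across a Feb 29):
  1930: Wed  1931: Thu (+1)  1932: Sat (+2)  1933: Sun (+1)  1934: Mon (+1) ✓
  1935: Tue (+1)  1936: Thu (+2)  1937: Fri (+1)  1938: Sat (+1)  1939: Sun (+1)
  1940: Tue (+2)  1941: Wed (+1)  1942: Thu (+1)  1943: Fri (+1)  … (40 more years) …
  1984: Mon (+2) ✓  1985: Tue (+1)  1986: Wed (+1)  1987: Thu (+1)  1988: Sat (+2)
  1989: Sun (+1)  1990: Mon (+1) ✓  1991: Tue (+1)  1992: Thu (+2)  1993: Fri (+1)
  1994: Sat (+1)  1995: Sun (+1)  1996: Tue (+2)  1997: Wed (+1)
Monday years: 1934, 1945, 1951, 1956, 1962, 1973, 1979, 1984, 1990 — 9 in total.

9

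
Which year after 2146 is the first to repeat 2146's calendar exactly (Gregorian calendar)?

2157

Two years share a calendar iff Jan 1 falls on the same weekday and both are leap or both are common. 2146: Jan 1 is Saturday, common year.
2147: Jan 1 Sunday, common
2148: Jan 1 Monday, leap
2149: Jan 1 Wednesday, common
2150: Jan 1 Thursday, common
2151: Jan 1 Friday, common
2152: Jan 1 Saturday, leap
2153: Jan 1 Monday, common
2154: Jan 1 Tuesday, common
2155: Jan 1 Wednesday, common
2156: Jan 1 Thursday, leap
2157: Jan 1 Saturday, common
2157 matches on both conditions.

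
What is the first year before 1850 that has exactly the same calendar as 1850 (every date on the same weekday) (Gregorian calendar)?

1839

Two years share a calendar iff Jan 1 falls on the same weekday and both are leap or both are common. 1850: Jan 1 is Tuesday, common year.
1849: Jan 1 Monday, common
1848: Jan 1 Saturday, leap
1847: Jan 1 Friday, common
1846: Jan 1 Thursday, common
1845: Jan 1 Wednesday, common
1844: Jan 1 Monday, leap
1843: Jan 1 Sunday, common
1842: Jan 1 Saturday, common
1841: Jan 1 Friday, common
1840: Jan 1 Wednesday, leap
1839: Jan 1 Tuesday, common
1839 matches on both conditions.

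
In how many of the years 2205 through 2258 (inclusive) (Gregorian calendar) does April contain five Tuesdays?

16

April has 30 days; it has five Tuesdays when Tuesday falls among the first (month-length − 28) days — i.e. when April 1 is one of Tuesday/Monday.
April 1 by year: 2205:Mon✓ 2206:Tue✓ 2207:Wed 2208:Fri 2209:Sat 2210:Sun 2211:Mon✓ 2212:Wed 2213:Thu 2214:Fri 2215:Sat 2216:Mon✓ 2217:Tue✓ 2218:Wed 2219:Thu …(24 more)… 2244:Mon✓ 2245:Tue✓ 2246:Wed 2247:Thu 2248:Sat 2249:Sun 2250:Mon✓ 2251:Tue✓ 2252:Thu 2253:Fri 2254:Sat 2255:Sun 2256:Tue✓ 2257:Wed 2258:Thu
Years with five Tuesdays: 2205, 2206, 2211, 2216, 2217, 2222, 2223, 2228, 2233, 2234, 2239, 2244, 2245, 2250, 2251, 2256 → 16.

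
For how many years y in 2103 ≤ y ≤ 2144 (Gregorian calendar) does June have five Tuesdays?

12

June has 30 days; it has five Tuesdays when Tuesday falls among the first (month-length − 28) days — i.e. when June 1 is one of Tuesday/Monday.
June 1 by year: 2103:Fri 2104:Sun 2105:Mon✓ 2106:Tue✓ 2107:Wed 2108:Fri 2109:Sat 2110:Sun 2111:Mon✓ 2112:Wed 2113:Thu 2114:Fri 2115:Sat 2116:Mon✓ 2117:Tue✓ …(12 more)… 2130:Thu 2131:Fri 2132:Sun 2133:Mon✓ 2134:Tue✓ 2135:Wed 2136:Fri 2137:Sat 2138:Sun 2139:Mon✓ 2140:Wed 2141:Thu 2142:Fri 2143:Sat 2144:Mon✓
Years with five Tuesdays: 2105, 2106, 2111, 2116, 2117, 2122, 2123, 2128, 2133, 2134, 2139, 2144 → 12.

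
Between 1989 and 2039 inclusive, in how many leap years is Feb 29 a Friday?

2

Leap years in 1989–2039: 12 of them.
Feb 29 weekday advances by 5 (mod 7) from one leap year to the next four years later (or differs when a century non-leap intervenes).
Leap-day weekdays: 1992:Sat 1996:Thu 2000:Tue 2004:Sun 2008:Fri✓ 2012:Wed 2016:Mon 2020:Sat 2024:Thu 2028:Tue 2032:Sun 2036:Fri✓
Friday: 2008, 2036 → 2.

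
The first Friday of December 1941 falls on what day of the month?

5

December 1, 1941 is a Monday, so the first Friday is the 5th.
The first Friday is 5 + 0 = 5.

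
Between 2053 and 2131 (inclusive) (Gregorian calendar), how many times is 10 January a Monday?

12

Track 10 January's weekday year by year (advancing +1, or +2 across a Feb 29):
  2053: Fri  2054: Sat (+1)  2055: Sun (+1)  2056: Mon (+1) ✓  2057: Wed (+2)
  2058: Thu (+1)  2059: Fri (+1)  2060: Sat (+1)  2061: Mon (+2) ✓  2062: Tue (+1)
  2063: Wed (+1)  2064: Thu (+1)  2065: Sat (+2)  2066: Sun (+1)  … (51 more years) …
  2118: Mon (+1) ✓  2119: Tue (+1)  2120: Wed (+1)  2121: Fri (+2)  2122: Sat (+1)
  2123: Sun (+1)  2124: Mon (+1) ✓  2125: Wed (+2)  2126: Thu (+1)  2127: Fri (+1)
  2128: Sat (+1)  2129: Mon (+2) ✓  2130: Tue (+1)  2131: Wed (+1)
Monday years: 2056, 2061, 2067, 2078, 2084, 2089, 2095, 2101, 2107, 2118, 2124, 2129 — 12 in total.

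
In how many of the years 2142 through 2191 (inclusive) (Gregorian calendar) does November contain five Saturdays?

14

November has 30 days; it has five Saturdays when Saturday falls among the first (month-length − 28) days — i.e. when November 1 is one of Saturday/Friday.
November 1 by year: 2142:Thu 2143:Fri✓ 2144:Sun 2145:Mon 2146:Tue 2147:Wed 2148:Fri✓ 2149:Sat✓ 2150:Sun 2151:Mon 2152:Wed 2153:Thu 2154:Fri✓ 2155:Sat✓ 2156:Mon …(20 more)… 2177:Sat✓ 2178:Sun 2179:Mon 2180:Wed 2181:Thu 2182:Fri✓ 2183:Sat✓ 2184:Mon 2185:Tue 2186:Wed 2187:Thu 2188:Sat✓ 2189:Sun 2190:Mon 2191:Tue
Years with five Saturdays: 2143, 2148, 2149, 2154, 2155, 2160, 2165, 2166, 2171, 2176, 2177, 2182, 2183, 2188 → 14.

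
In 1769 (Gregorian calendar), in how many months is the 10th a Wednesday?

Check the 10th of each month of 1769: Jan 10: Tue, Feb 10: Fri, Mar 10: Fri, Apr 10: Mon, May 10: Wed, Jun 10: Sat, Jul 10: Mon, Aug 10: Thu, Sep 10: Sun, Oct 10: Tue, Nov 10: Fri, Dec 10: Sun.
Wednesday occurs in May — 1 month.

1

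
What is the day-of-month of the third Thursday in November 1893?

16

November 1, 1893 is a Wednesday, so the first Thursday is the 2nd.
The third Thursday is 2 + 14 = 16.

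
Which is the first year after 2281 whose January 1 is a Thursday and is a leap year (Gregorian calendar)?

2320

Jan 1 advances by 2 weekdays after a leap year and by 1 after a common year.
2281: Jan 1 is Saturday.
2282: Sunday
2283: Monday
2284: Tuesday (leap)
2285: Thursday
2286: Friday
2287: Saturday
2288: Sunday (leap)
2289: Tuesday
2290: Wednesday
2291: Thursday
2292: Friday (leap)
2293: Sunday
2294: Monday
2295: Tuesday
2296: Wednesday (leap)
2297: Friday
2298: Saturday
2299: Sunday
2300: Monday
2301: Tuesday
2302: Wednesday
2303: Thursday
2304: Friday (leap)
2305: Sunday
2306: Monday
2307: Tuesday
2308: Wednesday (leap)
2309: Friday
2310: Saturday
2311: Sunday
2312: Monday (leap)
2313: Wednesday
2314: Thursday
2315: Friday
2316: Saturday (leap)
2317: Monday
2318: Tuesday
2319: Wednesday
2320: Thursday (leap)
2320 begins on a Thursday and is a leap year.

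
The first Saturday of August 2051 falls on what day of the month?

August 1, 2051 is a Tuesday, so the first Saturday is the 5th.
The first Saturday is 5 + 0 = 5.

5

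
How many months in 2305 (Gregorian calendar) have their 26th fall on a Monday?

Check the 26th of each month of 2305: Jan 26: Thu, Feb 26: Sun, Mar 26: Sun, Apr 26: Wed, May 26: Fri, Jun 26: Mon, Jul 26: Wed, Aug 26: Sat, Sep 26: Tue, Oct 26: Thu, Nov 26: Sun, Dec 26: Tue.
Monday occurs in June — 1 month.

1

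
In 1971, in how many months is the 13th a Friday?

1

Check the 13th of each month of 1971: Jan 13: Wed, Feb 13: Sat, Mar 13: Sat, Apr 13: Tue, May 13: Thu, Jun 13: Sun, Jul 13: Tue, Aug 13: Fri, Sep 13: Mon, Oct 13: Wed, Nov 13: Sat, Dec 13: Mon.
Friday occurs in August — 1 month.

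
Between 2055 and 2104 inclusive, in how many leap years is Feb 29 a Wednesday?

Leap years in 2055–2104: 12 of them.
Feb 29 weekday advances by 5 (mod 7) from one leap year to the next four years later (or differs when a century non-leap intervenes).
Leap-day weekdays: 2056:Tue 2060:Sun 2064:Fri 2068:Wed✓ 2072:Mon 2076:Sat 2080:Thu 2084:Tue 2088:Sun 2092:Fri 2096:Wed✓ 2104:Fri
Wednesday: 2068, 2096 → 2.

2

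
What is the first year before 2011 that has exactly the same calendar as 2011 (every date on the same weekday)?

2005

Two years share a calendar iff Jan 1 falls on the same weekday and both are leap or both are common. 2011: Jan 1 is Saturday, common year.
2010: Jan 1 Friday, common
2009: Jan 1 Thursday, common
2008: Jan 1 Tuesday, leap
2007: Jan 1 Monday, common
2006: Jan 1 Sunday, common
2005: Jan 1 Saturday, common
2005 matches on both conditions.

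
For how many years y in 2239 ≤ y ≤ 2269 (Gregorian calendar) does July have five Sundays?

12

July has 31 days; it has five Sundays when Sunday falls among the first (month-length − 28) days — i.e. when July 1 is one of Sunday/Saturday/Friday.
July 1 by year: 2239:Mon 2240:Wed 2241:Thu 2242:Fri✓ 2243:Sat✓ 2244:Mon 2245:Tue 2246:Wed 2247:Thu 2248:Sat✓ 2249:Sun✓ 2250:Mon 2251:Tue 2252:Thu 2253:Fri✓ 2254:Sat✓ 2255:Sun✓ 2256:Tue 2257:Wed 2258:Thu 2259:Fri✓ 2260:Sun✓ 2261:Mon 2262:Tue 2263:Wed 2264:Fri✓ 2265:Sat✓ 2266:Sun✓ 2267:Mon 2268:Wed 2269:Thu
Years with five Sundays: 2242, 2243, 2248, 2249, 2253, 2254, 2255, 2259, 2260, 2264, 2265, 2266 → 12.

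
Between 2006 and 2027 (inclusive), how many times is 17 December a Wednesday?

3

Track 17 December's weekday year by year (advancing +1, or +2 across a Feb 29):
  2006: Sun  2007: Mon (+1)  2008: Wed (+2) ✓  2009: Thu (+1)  2010: Fri (+1)
  2011: Sat (+1)  2012: Mon (+2)  2013: Tue (+1)  2014: Wed (+1) ✓  2015: Thu (+1)
  2016: Sat (+2)  2017: Sun (+1)  2018: Mon (+1)  2019: Tue (+1)  2020: Thu (+2)
  2021: Fri (+1)  2022: Sat (+1)  2023: Sun (+1)  2024: Tue (+2)  2025: Wed (+1) ✓
  2026: Thu (+1)  2027: Fri (+1)
Wednesday years: 2008, 2014, 2025 — 3 in total.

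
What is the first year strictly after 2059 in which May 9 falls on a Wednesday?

From one year to the next, a fixed date's weekday advances by 1, or by 2 when a Feb 29 lies between the two dates.
2059: May 9 is Friday.
2060: Sunday (+2)
2061: Monday (+1)
2062: Tuesday (+1)
2063: Wednesday (+1)
May 9 falls on a Wednesday in 2063.

2063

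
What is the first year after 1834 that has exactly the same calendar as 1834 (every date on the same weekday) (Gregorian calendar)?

Two years share a calendar iff Jan 1 falls on the same weekday and both are leap or both are common. 1834: Jan 1 is Wednesday, common year.
1835: Jan 1 Thursday, common
1836: Jan 1 Friday, leap
1837: Jan 1 Sunday, common
1838: Jan 1 Monday, common
1839: Jan 1 Tuesday, common
1840: Jan 1 Wednesday, leap
1841: Jan 1 Friday, common
1842: Jan 1 Saturday, common
1843: Jan 1 Sunday, common
1844: Jan 1 Monday, leap
1845: Jan 1 Wednesday, common
1845 matches on both conditions.

1845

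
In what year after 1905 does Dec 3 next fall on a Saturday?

From one year to the next, a fixed date's weekday advances by 1, or by 2 when a Feb 29 lies between the two dates.
1905: December 3 is Sunday.
1906: Monday (+1)
1907: Tuesday (+1)
1908: Thursday (+2)
1909: Friday (+1)
1910: Saturday (+1)
Dec 3 falls on a Saturday in 1910.

1910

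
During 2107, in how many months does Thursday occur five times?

4

A month of length L has five Thursdays iff its first Thursday is on day ≤ L−28 (so day 1–3 in a 31-day month, 1–2 in a 30-day month, day 1 in a leap February).
Checking each month of 2107: Jan starts Sat (31d); Feb starts Tue (28d); Mar starts Tue (31d) ✓; Apr starts Fri (30d); May starts Sun (31d); Jun starts Wed (30d) ✓; Jul starts Fri (31d); Aug starts Mon (31d); Sep starts Thu (30d) ✓; Oct starts Sat (31d); Nov starts Tue (30d); Dec starts Thu (31d) ✓.
Five-Thursday months: March, June, September, December → 4.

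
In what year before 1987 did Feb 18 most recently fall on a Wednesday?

1981

From one year to the next, a fixed date's weekday advances by 1, or by 2 when a Feb 29 lies between the two dates.
1987: February 18 is Wednesday.
1986: Tuesday (−1)
1985: Monday (−1)
1984: Saturday (−2)
1983: Friday (−1)
1982: Thursday (−1)
1981: Wednesday (−1)
Feb 18 falls on a Wednesday in 1981.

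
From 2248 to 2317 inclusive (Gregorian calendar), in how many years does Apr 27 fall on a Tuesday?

9

Track Apr 27's weekday year by year (advancing +1, or +2 across a Feb 29):
  2248: Thu  2249: Fri (+1)  2250: Sat (+1)  2251: Sun (+1)  2252: Tue (+2) ✓
  2253: Wed (+1)  2254: Thu (+1)  2255: Fri (+1)  2256: Sun (+2)  2257: Mon (+1)
  2258: Tue (+1) ✓  2259: Wed (+1)  2260: Fri (+2)  2261: Sat (+1)  … (42 more years) …
  2304: Wed (+2)  2305: Thu (+1)  2306: Fri (+1)  2307: Sat (+1)  2308: Mon (+2)
  2309: Tue (+1) ✓  2310: Wed (+1)  2311: Thu (+1)  2312: Sat (+2)  2313: Sun (+1)
  2314: Mon (+1)  2315: Tue (+1) ✓  2316: Thu (+2)  2317: Fri (+1)
Tuesday years: 2252, 2258, 2269, 2275, 2280, 2286, 2297, 2309, 2315 — 9 in total.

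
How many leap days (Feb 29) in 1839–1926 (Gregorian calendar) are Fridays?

3

Leap years in 1839–1926: 21 of them.
Feb 29 weekday advances by 5 (mod 7) from one leap year to the next four years later (or differs when a century non-leap intervenes).
Leap-day weekdays: 1840:Sat 1844:Thu 1848:Tue 1852:Sun 1856:Fri✓ 1860:Wed 1864:Mon 1868:Sat 1872:Thu 1876:Tue 1880:Sun 1884:Fri✓ 1888:Wed 1892:Mon 1896:Sat 1904:Mon 1908:Sat 1912:Thu 1916:Tue 1920:Sun 1924:Fri✓
Friday: 1856, 1884, 1924 → 3.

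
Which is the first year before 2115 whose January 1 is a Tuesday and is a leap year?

2104

Jan 1 advances by 2 weekdays after a leap year and by 1 after a common year.
2115: Jan 1 is Tuesday.
2114: Monday
2113: Sunday
2112: Friday (leap)
2111: Thursday
2110: Wednesday
2109: Tuesday
2108: Sunday (leap)
2107: Saturday
2106: Friday
2105: Thursday
2104: Tuesday (leap)
2104 begins on a Tuesday and is a leap year.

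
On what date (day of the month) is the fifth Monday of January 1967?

30

January 1, 1967 is a Sunday, so the first Monday is the 2nd.
The fifth Monday is 2 + 28 = 30.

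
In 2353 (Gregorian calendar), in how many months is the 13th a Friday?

3

Check the 13th of each month of 2353: Jan 13: Tue, Feb 13: Fri, Mar 13: Fri, Apr 13: Mon, May 13: Wed, Jun 13: Sat, Jul 13: Mon, Aug 13: Thu, Sep 13: Sun, Oct 13: Tue, Nov 13: Fri, Dec 13: Sun.
Friday occurs in February, March, November — 3 months.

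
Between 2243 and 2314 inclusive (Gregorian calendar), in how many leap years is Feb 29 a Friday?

2

Leap years in 2243–2314: 17 of them.
Feb 29 weekday advances by 5 (mod 7) from one leap year to the next four years later (or differs when a century non-leap intervenes).
Leap-day weekdays: 2244:Thu 2248:Tue 2252:Sun 2256:Fri✓ 2260:Wed 2264:Mon 2268:Sat 2272:Thu 2276:Tue 2280:Sun 2284:Fri✓ 2288:Wed 2292:Mon 2296:Sat 2304:Mon 2308:Sat 2312:Thu
Friday: 2256, 2284 → 2.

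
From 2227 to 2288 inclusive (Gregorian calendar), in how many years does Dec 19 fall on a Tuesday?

Track Dec 19's weekday year by year (advancing +1, or +2 across a Feb 29):
  2227: Wed  2228: Fri (+2)  2229: Sat (+1)  2230: Sun (+1)  2231: Mon (+1)
  2232: Wed (+2)  2233: Thu (+1)  2234: Fri (+1)  2235: Sat (+1)  2236: Mon (+2)
  2237: Tue (+1) ✓  2238: Wed (+1)  2239: Thu (+1)  2240: Sat (+2)  … (34 more years) …
  2275: Sun (+1)  2276: Tue (+2) ✓  2277: Wed (+1)  2278: Thu (+1)  2279: Fri (+1)
  2280: Sun (+2)  2281: Mon (+1)  2282: Tue (+1) ✓  2283: Wed (+1)  2284: Fri (+2)
  2285: Sat (+1)  2286: Sun (+1)  2287: Mon (+1)  2288: Wed (+2)
Tuesday years: 2237, 2243, 2248, 2254, 2265, 2271, 2276, 2282 — 8 in total.

8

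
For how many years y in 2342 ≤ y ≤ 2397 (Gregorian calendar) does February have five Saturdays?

February has 28 days (29 in leap years); it has five Saturdays when Saturday falls among the first (month-length − 28) days — i.e. when February 1 is Saturday in a leap year (never in a common year).
February 1 by year: 2342:Sun 2343:Mon 2344:Tue 2345:Thu 2346:Fri 2347:Sat 2348:Sun 2349:Tue 2350:Wed 2351:Thu 2352:Fri 2353:Sun 2354:Mon 2355:Tue 2356:Wed …(26 more)… 2383:Tue 2384:Wed 2385:Fri 2386:Sat 2387:Sun 2388:Mon 2389:Wed 2390:Thu 2391:Fri 2392:Sat✓ 2393:Mon 2394:Tue 2395:Wed 2396:Thu 2397:Sat
Years with five Saturdays: 2364, 2392 → 2.

2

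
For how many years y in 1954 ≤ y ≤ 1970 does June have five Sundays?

5

June has 30 days; it has five Sundays when Sunday falls among the first (month-length − 28) days — i.e. when June 1 is one of Sunday/Saturday.
June 1 by year: 1954:Tue 1955:Wed 1956:Fri 1957:Sat✓ 1958:Sun✓ 1959:Mon 1960:Wed 1961:Thu 1962:Fri 1963:Sat✓ 1964:Mon 1965:Tue 1966:Wed 1967:Thu 1968:Sat✓ 1969:Sun✓ 1970:Mon
Years with five Sundays: 1957, 1958, 1963, 1968, 1969 → 5.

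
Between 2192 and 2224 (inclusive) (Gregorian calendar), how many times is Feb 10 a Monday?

6

Track Feb 10's weekday year by year (advancing +1, or +2 across a Feb 29):
  2192: Fri  2193: Sun (+2)  2194: Mon (+1) ✓  2195: Tue (+1)  2196: Wed (+1)
  2197: Fri (+2)  2198: Sat (+1)  2199: Sun (+1)  2200: Mon (+1) ✓  2201: Tue (+1)
  2202: Wed (+1)  2203: Thu (+1)  2204: Fri (+1)  2205: Sun (+2)  … (5 more years) …
  2211: Sun (+1)  2212: Mon (+1) ✓  2213: Wed (+2)  2214: Thu (+1)  2215: Fri (+1)
  2216: Sat (+1)  2217: Mon (+2) ✓  2218: Tue (+1)  2219: Wed (+1)  2220: Thu (+1)
  2221: Sat (+2)  2222: Sun (+1)  2223: Mon (+1) ✓  2224: Tue (+1)
Monday years: 2194, 2200, 2206, 2212, 2217, 2223 — 6 in total.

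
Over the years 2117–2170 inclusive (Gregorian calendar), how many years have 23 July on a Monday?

8

Track 23 July's weekday year by year (advancing +1, or +2 across a Feb 29):
  2117: Fri  2118: Sat (+1)  2119: Sun (+1)  2120: Tue (+2)  2121: Wed (+1)
  2122: Thu (+1)  2123: Fri (+1)  2124: Sun (+2)  2125: Mon (+1) ✓  2126: Tue (+1)
  2127: Wed (+1)  2128: Fri (+2)  2129: Sat (+1)  2130: Sun (+1)  … (26 more years) …
  2157: Sat (+1)  2158: Sun (+1)  2159: Mon (+1) ✓  2160: Wed (+2)  2161: Thu (+1)
  2162: Fri (+1)  2163: Sat (+1)  2164: Mon (+2) ✓  2165: Tue (+1)  2166: Wed (+1)
  2167: Thu (+1)  2168: Sat (+2)  2169: Sun (+1)  2170: Mon (+1) ✓
Monday years: 2125, 2131, 2136, 2142, 2153, 2159, 2164, 2170 — 8 in total.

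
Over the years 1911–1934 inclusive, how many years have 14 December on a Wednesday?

3

Track 14 December's weekday year by year (advancing +1, or +2 across a Feb 29):
  1911: Thu  1912: Sat (+2)  1913: Sun (+1)  1914: Mon (+1)  1915: Tue (+1)
  1916: Thu (+2)  1917: Fri (+1)  1918: Sat (+1)  1919: Sun (+1)  1920: Tue (+2)
  1921: Wed (+1) ✓  1922: Thu (+1)  1923: Fri (+1)  1924: Sun (+2)  1925: Mon (+1)
  1926: Tue (+1)  1927: Wed (+1) ✓  1928: Fri (+2)  1929: Sat (+1)  1930: Sun (+1)
  1931: Mon (+1)  1932: Wed (+2) ✓  1933: Thu (+1)  1934: Fri (+1)
Wednesday years: 1921, 1927, 1932 — 3 in total.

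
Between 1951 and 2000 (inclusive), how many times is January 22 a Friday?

Track January 22's weekday year by year (advancing +1, or +2 across a Feb 29):
  1951: Mon  1952: Tue (+1)  1953: Thu (+2)  1954: Fri (+1) ✓  1955: Sat (+1)
  1956: Sun (+1)  1957: Tue (+2)  1958: Wed (+1)  1959: Thu (+1)  1960: Fri (+1) ✓
  1961: Sun (+2)  1962: Mon (+1)  1963: Tue (+1)  1964: Wed (+1)  … (22 more years) …
  1987: Thu (+1)  1988: Fri (+1) ✓  1989: Sun (+2)  1990: Mon (+1)  1991: Tue (+1)
  1992: Wed (+1)  1993: Fri (+2) ✓  1994: Sat (+1)  1995: Sun (+1)  1996: Mon (+1)
  1997: Wed (+2)  1998: Thu (+1)  1999: Fri (+1) ✓  2000: Sat (+1)
Friday years: 1954, 1960, 1965, 1971, 1982, 1988, 1993, 1999 — 8 in total.

8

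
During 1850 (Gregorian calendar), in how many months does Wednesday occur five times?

A month of length L has five Wednesdays iff its first Wednesday is on day ≤ L−28 (so day 1–3 in a 31-day month, 1–2 in a 30-day month, day 1 in a leap February).
Checking each month of 1850: Jan starts Tue (31d) ✓; Feb starts Fri (28d); Mar starts Fri (31d); Apr starts Mon (30d); May starts Wed (31d) ✓; Jun starts Sat (30d); Jul starts Mon (31d) ✓; Aug starts Thu (31d); Sep starts Sun (30d); Oct starts Tue (31d) ✓; Nov starts Fri (30d); Dec starts Sun (31d).
Five-Wednesday months: January, May, July, October → 4.

4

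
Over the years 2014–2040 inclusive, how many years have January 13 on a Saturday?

Track January 13's weekday year by year (advancing +1, or +2 across a Feb 29):
  2014: Mon  2015: Tue (+1)  2016: Wed (+1)  2017: Fri (+2)  2018: Sat (+1) ✓
  2019: Sun (+1)  2020: Mon (+1)  2021: Wed (+2)  2022: Thu (+1)  2023: Fri (+1)
  2024: Sat (+1) ✓  2025: Mon (+2)  2026: Tue (+1)  2027: Wed (+1)  2028: Thu (+1)
  2029: Sat (+2) ✓  2030: Sun (+1)  2031: Mon (+1)  2032: Tue (+1)  2033: Thu (+2)
  2034: Fri (+1)  2035: Sat (+1) ✓  2036: Sun (+1)  2037: Tue (+2)  2038: Wed (+1)
  2039: Thu (+1)  2040: Fri (+1)
Saturday years: 2018, 2024, 2029, 2035 — 4 in total.

4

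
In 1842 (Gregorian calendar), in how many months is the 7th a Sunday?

Check the 7th of each month of 1842: Jan 7: Fri, Feb 7: Mon, Mar 7: Mon, Apr 7: Thu, May 7: Sat, Jun 7: Tue, Jul 7: Thu, Aug 7: Sun, Sep 7: Wed, Oct 7: Fri, Nov 7: Mon, Dec 7: Wed.
Sunday occurs in August — 1 month.

1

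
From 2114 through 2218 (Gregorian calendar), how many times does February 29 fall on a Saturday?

4

Leap years in 2114–2218: 25 of them.
Feb 29 weekday advances by 5 (mod 7) from one leap year to the next four years later (or differs when a century non-leap intervenes).
Leap-day weekdays: 2116:Sat✓ 2120:Thu 2124:Tue 2128:Sun 2132:Fri 2136:Wed 2140:Mon 2144:Sat✓ 2148:Thu 2152:Tue 2156:Sun 2160:Fri 2164:Wed 2168:Mon 2172:Sat✓ 2176:Thu 2180:Tue 2184:Sun 2188:Fri 2192:Wed 2196:Mon 2204:Wed 2208:Mon 2212:Sat✓ 2216:Thu
Saturday: 2116, 2144, 2172, 2212 → 4.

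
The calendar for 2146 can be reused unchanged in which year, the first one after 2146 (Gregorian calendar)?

Two years share a calendar iff Jan 1 falls on the same weekday and both are leap or both are common. 2146: Jan 1 is Saturday, common year.
2147: Jan 1 Sunday, common
2148: Jan 1 Monday, leap
2149: Jan 1 Wednesday, common
2150: Jan 1 Thursday, common
2151: Jan 1 Friday, common
2152: Jan 1 Saturday, leap
2153: Jan 1 Monday, common
2154: Jan 1 Tuesday, common
2155: Jan 1 Wednesday, common
2156: Jan 1 Thursday, leap
2157: Jan 1 Saturday, common
2157 matches on both conditions.

2157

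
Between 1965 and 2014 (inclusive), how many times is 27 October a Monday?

8

Track 27 October's weekday year by year (advancing +1, or +2 across a Feb 29):
  1965: Wed  1966: Thu (+1)  1967: Fri (+1)  1968: Sun (+2)  1969: Mon (+1) ✓
  1970: Tue (+1)  1971: Wed (+1)  1972: Fri (+2)  1973: Sat (+1)  1974: Sun (+1)
  1975: Mon (+1) ✓  1976: Wed (+2)  1977: Thu (+1)  1978: Fri (+1)  … (22 more years) …
  2001: Sat (+1)  2002: Sun (+1)  2003: Mon (+1) ✓  2004: Wed (+2)  2005: Thu (+1)
  2006: Fri (+1)  2007: Sat (+1)  2008: Mon (+2) ✓  2009: Tue (+1)  2010: Wed (+1)
  2011: Thu (+1)  2012: Sat (+2)  2013: Sun (+1)  2014: Mon (+1) ✓
Monday years: 1969, 1975, 1980, 1986, 1997, 2003, 2008, 2014 — 8 in total.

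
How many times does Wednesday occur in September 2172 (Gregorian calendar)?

September 2172 has 30 days and begins on Tuesday.
The first Wednesday is September 2.
Wednesdays fall on 2, 9, 16, 23, 30 — that's 5.

5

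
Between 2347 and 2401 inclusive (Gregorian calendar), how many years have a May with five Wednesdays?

May has 31 days; it has five Wednesdays when Wednesday falls among the first (month-length − 28) days — i.e. when May 1 is one of Wednesday/Tuesday/Monday.
May 1 by year: 2347:Thu 2348:Sat 2349:Sun 2350:Mon✓ 2351:Tue✓ 2352:Thu 2353:Fri 2354:Sat 2355:Sun 2356:Tue✓ 2357:Wed✓ 2358:Thu 2359:Fri 2360:Sun 2361:Mon✓ …(25 more)… 2387:Fri 2388:Sun 2389:Mon✓ 2390:Tue✓ 2391:Wed✓ 2392:Fri 2393:Sat 2394:Sun 2395:Mon✓ 2396:Wed✓ 2397:Thu 2398:Fri 2399:Sat 2400:Mon✓ 2401:Tue✓
Years with five Wednesdays: 2350, 2351, 2356, 2357, 2361, 2362, 2363, 2367, 2368, 2372, 2373, 2374, 2378, 2379, 2384, 2385, 2389, 2390, 2391, 2395, 2396, 2400, 2401 → 23.

23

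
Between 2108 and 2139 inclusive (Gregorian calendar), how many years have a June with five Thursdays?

8

June has 30 days; it has five Thursdays when Thursday falls among the first (month-length − 28) days — i.e. when June 1 is one of Thursday/Wednesday.
June 1 by year: 2108:Fri 2109:Sat 2110:Sun 2111:Mon 2112:Wed✓ 2113:Thu✓ 2114:Fri 2115:Sat 2116:Mon 2117:Tue 2118:Wed✓ 2119:Thu✓ 2120:Sat 2121:Sun 2122:Mon 2123:Tue 2124:Thu✓ 2125:Fri 2126:Sat 2127:Sun 2128:Tue 2129:Wed✓ 2130:Thu✓ 2131:Fri 2132:Sun 2133:Mon 2134:Tue 2135:Wed✓ 2136:Fri 2137:Sat 2138:Sun 2139:Mon
Years with five Thursdays: 2112, 2113, 2118, 2119, 2124, 2129, 2130, 2135 → 8.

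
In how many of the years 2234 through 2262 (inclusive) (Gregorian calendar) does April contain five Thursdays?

8

April has 30 days; it has five Thursdays when Thursday falls among the first (month-length − 28) days — i.e. when April 1 is one of Thursday/Wednesday.
April 1 by year: 2234:Tue 2235:Wed✓ 2236:Fri 2237:Sat 2238:Sun 2239:Mon 2240:Wed✓ 2241:Thu✓ 2242:Fri 2243:Sat 2244:Mon 2245:Tue 2246:Wed✓ 2247:Thu✓ 2248:Sat 2249:Sun 2250:Mon 2251:Tue 2252:Thu✓ 2253:Fri 2254:Sat 2255:Sun 2256:Tue 2257:Wed✓ 2258:Thu✓ 2259:Fri 2260:Sun 2261:Mon 2262:Tue
Years with five Thursdays: 2235, 2240, 2241, 2246, 2247, 2252, 2257, 2258 → 8.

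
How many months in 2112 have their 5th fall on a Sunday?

1

Check the 5th of each month of 2112: Jan 5: Tue, Feb 5: Fri, Mar 5: Sat, Apr 5: Tue, May 5: Thu, Jun 5: Sun, Jul 5: Tue, Aug 5: Fri, Sep 5: Mon, Oct 5: Wed, Nov 5: Sat, Dec 5: Mon.
Sunday occurs in June — 1 month.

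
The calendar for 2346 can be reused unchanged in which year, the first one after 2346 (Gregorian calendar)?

2357

Two years share a calendar iff Jan 1 falls on the same weekday and both are leap or both are common. 2346: Jan 1 is Tuesday, common year.
2347: Jan 1 Wednesday, common
2348: Jan 1 Thursday, leap
2349: Jan 1 Saturday, common
2350: Jan 1 Sunday, common
2351: Jan 1 Monday, common
2352: Jan 1 Tuesday, leap
2353: Jan 1 Thursday, common
2354: Jan 1 Friday, common
2355: Jan 1 Saturday, common
2356: Jan 1 Sunday, leap
2357: Jan 1 Tuesday, common
2357 matches on both conditions.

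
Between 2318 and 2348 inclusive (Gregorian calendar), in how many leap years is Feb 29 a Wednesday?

1

Leap years in 2318–2348: 8 of them.
Feb 29 weekday advances by 5 (mod 7) from one leap year to the next four years later (or differs when a century non-leap intervenes).
Leap-day weekdays: 2320:Sun 2324:Fri 2328:Wed✓ 2332:Mon 2336:Sat 2340:Thu 2344:Tue 2348:Sun
Wednesday: 2328 → 1.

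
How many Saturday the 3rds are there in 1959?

Check the 3rd of each month of 1959: Jan 3: Sat, Feb 3: Tue, Mar 3: Tue, Apr 3: Fri, May 3: Sun, Jun 3: Wed, Jul 3: Fri, Aug 3: Mon, Sep 3: Thu, Oct 3: Sat, Nov 3: Tue, Dec 3: Thu.
Saturday occurs in January, October — 2 months.

2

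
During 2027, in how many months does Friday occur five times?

5

A month of length L has five Fridays iff its first Friday is on day ≤ L−28 (so day 1–3 in a 31-day month, 1–2 in a 30-day month, day 1 in a leap February).
Checking each month of 2027: Jan starts Fri (31d) ✓; Feb starts Mon (28d); Mar starts Mon (31d); Apr starts Thu (30d) ✓; May starts Sat (31d); Jun starts Tue (30d); Jul starts Thu (31d) ✓; Aug starts Sun (31d); Sep starts Wed (30d); Oct starts Fri (31d) ✓; Nov starts Mon (30d); Dec starts Wed (31d) ✓.
Five-Friday months: January, April, July, October, December → 5.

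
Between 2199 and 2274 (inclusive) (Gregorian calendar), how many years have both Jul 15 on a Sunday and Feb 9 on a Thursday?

Check each year's weekday for Jul 15 and Feb 9:
  2199: Mon/Sat  2200: Tue/Sun  2201: Wed/Mon  2202: Thu/Tue  2203: Fri/Wed  2204: Sun/Thu ✓  2205: Mon/Sat  2206: Tue/Sun  2207: Wed/Mon  2208: Fri/Tue  2209: Sat/Thu  2210: Sun/Fri  2211: Mon/Sat  2212: Wed/Sun  …(48 more)…  2261: Mon/Sat  2262: Tue/Sun  2263: Wed/Mon  2264: Fri/Tue  2265: Sat/Thu  2266: Sun/Fri  2267: Mon/Sat  2268: Wed/Sun  2269: Thu/Tue  2270: Fri/Wed  2271: Sat/Thu  2272: Mon/Fri  2273: Tue/Sun  2274: Wed/Mon
Both conditions hold in: 2204, 2232, 2260 — 3.

3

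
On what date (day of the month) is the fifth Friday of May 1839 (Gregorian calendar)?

31

May 1, 1839 is a Wednesday, so the first Friday is the 3rd.
The fifth Friday is 3 + 28 = 31.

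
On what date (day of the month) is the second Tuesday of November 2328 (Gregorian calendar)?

13

November 1, 2328 is a Thursday, so the first Tuesday is the 6th.
The second Tuesday is 6 + 7 = 13.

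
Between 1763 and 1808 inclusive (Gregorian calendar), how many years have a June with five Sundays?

14

June has 30 days; it has five Sundays when Sunday falls among the first (month-length − 28) days — i.e. when June 1 is one of Sunday/Saturday.
June 1 by year: 1763:Wed 1764:Fri 1765:Sat✓ 1766:Sun✓ 1767:Mon 1768:Wed 1769:Thu 1770:Fri 1771:Sat✓ 1772:Mon 1773:Tue 1774:Wed 1775:Thu 1776:Sat✓ 1777:Sun✓ …(16 more)… 1794:Sun✓ 1795:Mon 1796:Wed 1797:Thu 1798:Fri 1799:Sat✓ 1800:Sun✓ 1801:Mon 1802:Tue 1803:Wed 1804:Fri 1805:Sat✓ 1806:Sun✓ 1807:Mon 1808:Wed
Years with five Sundays: 1765, 1766, 1771, 1776, 1777, 1782, 1783, 1788, 1793, 1794, 1799, 1800, 1805, 1806 → 14.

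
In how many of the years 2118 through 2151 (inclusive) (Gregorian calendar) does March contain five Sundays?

15

March has 31 days; it has five Sundays when Sunday falls among the first (month-length − 28) days — i.e. when March 1 is one of Sunday/Saturday/Friday.
March 1 by year: 2118:Tue 2119:Wed 2120:Fri✓ 2121:Sat✓ 2122:Sun✓ 2123:Mon 2124:Wed 2125:Thu 2126:Fri✓ 2127:Sat✓ 2128:Mon 2129:Tue 2130:Wed 2131:Thu 2132:Sat✓ …(4 more)… 2137:Fri✓ 2138:Sat✓ 2139:Sun✓ 2140:Tue 2141:Wed 2142:Thu 2143:Fri✓ 2144:Sun✓ 2145:Mon 2146:Tue 2147:Wed 2148:Fri✓ 2149:Sat✓ 2150:Sun✓ 2151:Mon
Years with five Sundays: 2120, 2121, 2122, 2126, 2127, 2132, 2133, 2137, 2138, 2139, 2143, 2144, 2148, 2149, 2150 → 15.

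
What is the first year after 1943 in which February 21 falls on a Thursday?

1946

From one year to the next, a fixed date's weekday advances by 1, or by 2 when a Feb 29 lies between the two dates.
1943: February 21 is Sunday.
1944: Monday (+1)
1945: Wednesday (+2)
1946: Thursday (+1)
February 21 falls on a Thursday in 1946.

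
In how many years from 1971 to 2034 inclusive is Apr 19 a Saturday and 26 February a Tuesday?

Check each year's weekday for Apr 19 and 26 February:
  1971: Mon/Fri  1972: Wed/Sat  1973: Thu/Mon  1974: Fri/Tue  1975: Sat/Wed  1976: Mon/Thu  1977: Tue/Sat  1978: Wed/Sun  1979: Thu/Mon  1980: Sat/Tue ✓  1981: Sun/Thu  1982: Mon/Fri  1983: Tue/Sat  1984: Thu/Sun  …(36 more)…  2021: Mon/Fri  2022: Tue/Sat  2023: Wed/Sun  2024: Fri/Mon  2025: Sat/Wed  2026: Sun/Thu  2027: Mon/Fri  2028: Wed/Sat  2029: Thu/Mon  2030: Fri/Tue  2031: Sat/Wed  2032: Mon/Thu  2033: Tue/Sat  2034: Wed/Sun
Both conditions hold in: 1980, 2008 — 2.

2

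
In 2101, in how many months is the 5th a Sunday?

Check the 5th of each month of 2101: Jan 5: Wed, Feb 5: Sat, Mar 5: Sat, Apr 5: Tue, May 5: Thu, Jun 5: Sun, Jul 5: Tue, Aug 5: Fri, Sep 5: Mon, Oct 5: Wed, Nov 5: Sat, Dec 5: Mon.
Sunday occurs in June — 1 month.

1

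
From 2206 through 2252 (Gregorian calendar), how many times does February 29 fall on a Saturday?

Leap years in 2206–2252: 12 of them.
Feb 29 weekday advances by 5 (mod 7) from one leap year to the next four years later (or differs when a century non-leap intervenes).
Leap-day weekdays: 2208:Mon 2212:Sat✓ 2216:Thu 2220:Tue 2224:Sun 2228:Fri 2232:Wed 2236:Mon 2240:Sat✓ 2244:Thu 2248:Tue 2252:Sun
Saturday: 2212, 2240 → 2.

2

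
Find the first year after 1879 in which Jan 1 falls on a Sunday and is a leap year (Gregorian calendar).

Jan 1 advances by 2 weekdays after a leap year and by 1 after a common year.
1879: Jan 1 is Wednesday.
1880: Thursday (leap)
1881: Saturday
1882: Sunday
1883: Monday
1884: Tuesday (leap)
1885: Thursday
1886: Friday
1887: Saturday
1888: Sunday (leap)
1888 begins on a Sunday and is a leap year.

1888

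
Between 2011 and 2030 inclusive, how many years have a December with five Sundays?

December has 31 days; it has five Sundays when Sunday falls among the first (month-length − 28) days — i.e. when December 1 is one of Sunday/Saturday/Friday.
December 1 by year: 2011:Thu 2012:Sat✓ 2013:Sun✓ 2014:Mon 2015:Tue 2016:Thu 2017:Fri✓ 2018:Sat✓ 2019:Sun✓ 2020:Tue 2021:Wed 2022:Thu 2023:Fri✓ 2024:Sun✓ 2025:Mon 2026:Tue 2027:Wed 2028:Fri✓ 2029:Sat✓ 2030:Sun✓
Years with five Sundays: 2012, 2013, 2017, 2018, 2019, 2023, 2024, 2028, 2029, 2030 → 10.

10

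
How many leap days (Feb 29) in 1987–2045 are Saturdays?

Leap years in 1987–2045: 15 of them.
Feb 29 weekday advances by 5 (mod 7) from one leap year to the next four years later (or differs when a century non-leap intervenes).
Leap-day weekdays: 1988:Mon 1992:Sat✓ 1996:Thu 2000:Tue 2004:Sun 2008:Fri 2012:Wed 2016:Mon 2020:Sat✓ 2024:Thu 2028:Tue 2032:Sun 2036:Fri 2040:Wed 2044:Mon
Saturday: 1992, 2020 → 2.

2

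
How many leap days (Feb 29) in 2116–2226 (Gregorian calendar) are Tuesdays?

4

Leap years in 2116–2226: 27 of them.
Feb 29 weekday advances by 5 (mod 7) from one leap year to the next four years later (or differs when a century non-leap intervenes).
Leap-day weekdays: 2116:Sat 2120:Thu 2124:Tue✓ 2128:Sun 2132:Fri 2136:Wed 2140:Mon 2144:Sat 2148:Thu 2152:Tue✓ 2156:Sun 2160:Fri 2164:Wed 2168:Mon 2172:Sat 2176:Thu 2180:Tue✓ 2184:Sun 2188:Fri 2192:Wed 2196:Mon 2204:Wed 2208:Mon 2212:Sat 2216:Thu 2220:Tue✓ 2224:Sun
Tuesday: 2124, 2152, 2180, 2220 → 4.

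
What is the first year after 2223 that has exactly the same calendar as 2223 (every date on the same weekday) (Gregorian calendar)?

Two years share a calendar iff Jan 1 falls on the same weekday and both are leap or both are common. 2223: Jan 1 is Wednesday, common year.
2224: Jan 1 Thursday, leap
2225: Jan 1 Saturday, common
2226: Jan 1 Sunday, common
2227: Jan 1 Monday, common
2228: Jan 1 Tuesday, leap
2229: Jan 1 Thursday, common
2230: Jan 1 Friday, common
2231: Jan 1 Saturday, common
2232: Jan 1 Sunday, leap
2233: Jan 1 Tuesday, common
2234: Jan 1 Wednesday, common
2234 matches on both conditions.

2234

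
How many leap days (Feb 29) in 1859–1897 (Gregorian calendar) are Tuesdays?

1

Leap years in 1859–1897: 10 of them.
Feb 29 weekday advances by 5 (mod 7) from one leap year to the next four years later (or differs when a century non-leap intervenes).
Leap-day weekdays: 1860:Wed 1864:Mon 1868:Sat 1872:Thu 1876:Tue✓ 1880:Sun 1884:Fri 1888:Wed 1892:Mon 1896:Sat
Tuesday: 1876 → 1.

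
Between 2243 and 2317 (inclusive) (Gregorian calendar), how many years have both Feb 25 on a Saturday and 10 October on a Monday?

Check each year's weekday for Feb 25 and 10 October:
  2243: Sat/Tue  2244: Sun/Thu  2245: Tue/Fri  2246: Wed/Sat  2247: Thu/Sun  2248: Fri/Tue  2249: Sun/Wed  2250: Mon/Thu  2251: Tue/Fri  2252: Wed/Sun  2253: Fri/Mon  2254: Sat/Tue  2255: Sun/Wed  2256: Mon/Fri  …(47 more)…  2304: Thu/Mon  2305: Sat/Tue  2306: Sun/Wed  2307: Mon/Thu  2308: Tue/Sat  2309: Thu/Sun  2310: Fri/Mon  2311: Sat/Tue  2312: Sun/Thu  2313: Tue/Fri  2314: Wed/Sat  2315: Thu/Sun  2316: Fri/Tue  2317: Sun/Wed
Both conditions hold in: no year — 0.

0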